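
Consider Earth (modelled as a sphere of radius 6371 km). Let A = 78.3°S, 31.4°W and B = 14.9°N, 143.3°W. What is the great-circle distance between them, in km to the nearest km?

With latitudes φ₁ = -78.300°, φ₂ = 14.900° and longitude difference Δλ = -111.900°:
Haversine: a = sin²(Δφ/2) + cos φ₁ cos φ₂ sin²(Δλ/2) = 0.5279 + (0.2028)(0.9664)(0.6865) = 0.66244.
Central angle c = 2·arcsin(√a) = 1.90169 rad.
Distance = R·c = 6371 × 1.9017 ≈ 12116 km.

12116 km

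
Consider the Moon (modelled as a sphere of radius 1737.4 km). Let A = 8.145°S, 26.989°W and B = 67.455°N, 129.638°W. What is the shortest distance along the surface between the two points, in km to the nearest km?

3104 km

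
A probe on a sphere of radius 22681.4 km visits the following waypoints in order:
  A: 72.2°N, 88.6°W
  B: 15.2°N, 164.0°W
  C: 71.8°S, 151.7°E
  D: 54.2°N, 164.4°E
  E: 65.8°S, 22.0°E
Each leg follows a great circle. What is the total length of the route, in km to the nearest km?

177238 km

Leg A→B: central angle 1.2408 rad, distance 28144.1 km.
Leg B→C: central angle 1.6042 rad, distance 36384.6 km.
Leg C→D: central angle 2.2047 rad, distance 50004.6 km.
Leg D→E: central angle 2.7646 rad, distance 62704.6 km.
Total: 28144.1 + 36384.6 + 50004.6 + 62704.6 ≈ 177238 km.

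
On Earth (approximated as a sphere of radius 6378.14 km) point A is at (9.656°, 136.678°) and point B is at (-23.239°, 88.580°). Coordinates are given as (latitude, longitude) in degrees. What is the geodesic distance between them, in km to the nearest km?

6390 km

With latitudes φ₁ = 9.656°, φ₂ = -23.239° and longitude difference Δλ = -48.098°:
Haversine: a = sin²(Δφ/2) + cos φ₁ cos φ₂ sin²(Δλ/2) = 0.0802 + (0.9858)(0.9189)(0.1661) = 0.23060.
Central angle c = 2·arcsin(√a) = 1.00179 rad.
Distance = R·c = 6378.14 × 1.0018 ≈ 6390 km.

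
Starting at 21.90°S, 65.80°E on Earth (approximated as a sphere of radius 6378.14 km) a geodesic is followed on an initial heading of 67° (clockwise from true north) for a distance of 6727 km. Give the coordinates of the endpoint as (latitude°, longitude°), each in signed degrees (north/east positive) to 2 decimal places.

7.54°, 119.66°

Angular distance δ = d/R = 6727/6378.14 = 1.05470 rad; initial bearing θ = 1.1694 rad.
sin φ₂ = sin φ₁ cos δ + cos φ₁ sin δ cos θ = (-0.3730)(0.4935) + (0.9278)(0.8698)(0.3907) = 0.1312, so φ₂ = 7.54°.
Δλ = atan2(sin θ sin δ cos φ₁, cos δ − sin φ₁ sin φ₂) = atan2(0.7428, 0.5424) = 53.862°.
λ₂ = 65.800° + 53.862° = 119.66°.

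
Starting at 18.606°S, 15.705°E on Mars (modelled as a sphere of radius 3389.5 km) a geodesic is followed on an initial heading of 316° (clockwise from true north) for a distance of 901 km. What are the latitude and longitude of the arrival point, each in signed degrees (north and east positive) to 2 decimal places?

-7.40°, 5.10°

Angular distance δ = d/R = 901/3389.5 = 0.26582 rad; initial bearing θ = 5.5152 rad.
sin φ₂ = sin φ₁ cos δ + cos φ₁ sin δ cos θ = (-0.3191)(0.9649) + (0.9477)(0.2627)(0.7193) = -0.1288, so φ₂ = -7.40°.
Δλ = atan2(sin θ sin δ cos φ₁, cos δ − sin φ₁ sin φ₂) = atan2(-0.1730, 0.9238) = -10.604°.
λ₂ = 15.705° − 10.604° = 5.10°.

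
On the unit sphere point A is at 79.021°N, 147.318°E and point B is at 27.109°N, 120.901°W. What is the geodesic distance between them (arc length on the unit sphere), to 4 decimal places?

With latitudes φ₁ = 79.021°, φ₂ = 27.109° and longitude difference Δλ = 91.781°:
cos c = sin φ₁ sin φ₂ + cos φ₁ cos φ₂ cos Δλ = (0.9817)(0.4557) + (0.1904)(0.8901)(-0.0311) = 0.44208,
so c = arccos(0.44208) = 1.11288 rad.
On the unit sphere the arc length equals the central angle: 1.1129.

1.1129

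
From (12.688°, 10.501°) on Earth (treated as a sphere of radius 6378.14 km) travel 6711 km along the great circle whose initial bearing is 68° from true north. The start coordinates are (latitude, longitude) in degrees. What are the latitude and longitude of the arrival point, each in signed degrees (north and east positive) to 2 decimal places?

Angular distance δ = d/R = 6711/6378.14 = 1.05219 rad; initial bearing θ = 1.1868 rad.
sin φ₂ = sin φ₁ cos δ + cos φ₁ sin δ cos θ = (0.2196)(0.4957) + (0.9756)(0.8685)(0.3746) = 0.4263, so φ₂ = 25.23°.
Δλ = atan2(sin θ sin δ cos φ₁, cos δ − sin φ₁ sin φ₂) = atan2(0.7856, 0.4020) = 62.898°.
λ₂ = 10.501° + 62.898° = 73.40°.

25.23°, 73.40°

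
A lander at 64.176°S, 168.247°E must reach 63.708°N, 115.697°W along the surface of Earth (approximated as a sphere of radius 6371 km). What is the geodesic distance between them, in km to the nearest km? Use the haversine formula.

With latitudes φ₁ = -64.176°, φ₂ = 63.708° and longitude difference Δλ = 76.056°:
Haversine: a = sin²(Δφ/2) + cos φ₁ cos φ₂ sin²(Δλ/2) = 0.8070 + (0.4356)(0.4429)(0.3795) = 0.88026.
Central angle c = 2·arcsin(√a) = 2.43491 rad.
Distance = R·c = 6371 × 2.4349 ≈ 15513 km.

15513 km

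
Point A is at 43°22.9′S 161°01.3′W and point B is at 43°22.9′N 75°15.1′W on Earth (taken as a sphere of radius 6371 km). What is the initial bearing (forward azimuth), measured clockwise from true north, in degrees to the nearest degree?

54°

Δλ = 85.770° = 1.4970 rad.
y = sin Δλ · cos φ₂ = (0.9973)(0.7268) = 0.7248
x = cos φ₁ sin φ₂ − sin φ₁ cos φ₂ cos Δλ = (0.7268)(0.6869) − (-0.6869)(0.7268)(0.0738) = 0.5360
θ = atan2(y, x) = 53.52°, so the bearing is 54°.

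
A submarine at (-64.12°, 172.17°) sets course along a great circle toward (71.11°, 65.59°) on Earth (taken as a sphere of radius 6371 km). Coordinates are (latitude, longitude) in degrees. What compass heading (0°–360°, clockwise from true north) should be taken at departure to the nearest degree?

317°

Δλ = -106.580° = -1.8602 rad.
y = sin Δλ · cos φ₂ = (-0.9584)(0.3238) = -0.3103
x = cos φ₁ sin φ₂ − sin φ₁ cos φ₂ cos Δλ = (0.4365)(0.9461) − (-0.8997)(0.3238)(-0.2854) = 0.3299
θ = atan2(y, x) = -43.25°; adding 360° gives 317°.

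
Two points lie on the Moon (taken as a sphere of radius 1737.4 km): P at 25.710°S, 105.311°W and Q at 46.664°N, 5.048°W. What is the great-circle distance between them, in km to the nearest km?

In radians: φ₁ = -0.4487, φ₂ = 0.8144, Δλ = 100.263° = 1.7499 rad.
cos c = sin φ₁ sin φ₂ + cos φ₁ cos φ₂ cos Δλ = (-0.4338)(0.7273) + (0.9010)(0.6863)(-0.1782) = -0.42570,
so c = arccos(-0.42570) = 2.01053 rad.
Distance = R·c = 1737.4 × 2.0105 ≈ 3493 km.

3493 km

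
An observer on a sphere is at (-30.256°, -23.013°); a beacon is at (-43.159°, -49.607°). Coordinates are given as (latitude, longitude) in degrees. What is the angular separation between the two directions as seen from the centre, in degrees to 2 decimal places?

With latitudes φ₁ = -30.256°, φ₂ = -43.159° and longitude difference Δλ = -26.594°:
cos c = sin φ₁ sin φ₂ + cos φ₁ cos φ₂ cos Δλ = (-0.5039)(-0.6840) + (0.8638)(0.7295)(0.8942) = 0.90809,
so c = arccos(0.90809) = 0.43210 rad.
So the angular separation is 24.76°.

24.76°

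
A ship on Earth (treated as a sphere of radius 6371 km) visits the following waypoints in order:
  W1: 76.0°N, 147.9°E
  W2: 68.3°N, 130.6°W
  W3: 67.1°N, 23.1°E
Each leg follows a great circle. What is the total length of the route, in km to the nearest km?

7472 km

Leg W1→W2: central angle 0.4159 rad, distance 2649.7 km.
Leg W2→W3: central angle 0.7570 rad, distance 4822.7 km.
Total: 2649.7 + 4822.7 ≈ 7472 km.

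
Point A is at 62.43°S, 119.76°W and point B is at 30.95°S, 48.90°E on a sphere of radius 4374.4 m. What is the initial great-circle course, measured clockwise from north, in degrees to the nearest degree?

Δλ = 168.660° = 2.9437 rad.
y = sin Δλ · cos φ₂ = (0.1966)(0.8576) = 0.1686
x = cos φ₁ sin φ₂ − sin φ₁ cos φ₂ cos Δλ = (0.4628)(-0.5143) − (-0.8864)(0.8576)(-0.9805) = -0.9834
θ = atan2(y, x) = 170.27°, so the bearing is 170°.

170°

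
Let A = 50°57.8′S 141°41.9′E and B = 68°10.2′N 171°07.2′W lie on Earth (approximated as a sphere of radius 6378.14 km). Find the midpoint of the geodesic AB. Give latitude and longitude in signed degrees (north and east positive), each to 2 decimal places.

9.32°, 158.87°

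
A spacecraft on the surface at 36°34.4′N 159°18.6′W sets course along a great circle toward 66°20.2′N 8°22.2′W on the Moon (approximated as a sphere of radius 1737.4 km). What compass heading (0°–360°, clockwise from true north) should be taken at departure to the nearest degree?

Δλ = 150.940° = 2.6344 rad.
y = sin Δλ · cos φ₂ = (0.4857)(0.4014) = 0.1950
x = cos φ₁ sin φ₂ − sin φ₁ cos φ₂ cos Δλ = (0.8031)(0.9159) − (0.5959)(0.4014)(-0.8741) = 0.9446
θ = atan2(y, x) = 11.66°, so the bearing is 12°.

12°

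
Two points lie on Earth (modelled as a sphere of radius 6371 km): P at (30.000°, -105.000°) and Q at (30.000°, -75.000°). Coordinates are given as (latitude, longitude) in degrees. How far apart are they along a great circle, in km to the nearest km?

In radians: φ₁ = 0.5236, φ₂ = 0.5236, Δλ = 30.000° = 0.5236 rad.
Haversine: a = sin²(Δφ/2) + cos φ₁ cos φ₂ sin²(Δλ/2) = 0.0000 + (0.8660)(0.8660)(0.0670) = 0.05024.
Central angle c = 2·arcsin(√a) = 0.45213 rad.
Distance = R·c = 6371 × 0.4521 ≈ 2881 km.

2881 km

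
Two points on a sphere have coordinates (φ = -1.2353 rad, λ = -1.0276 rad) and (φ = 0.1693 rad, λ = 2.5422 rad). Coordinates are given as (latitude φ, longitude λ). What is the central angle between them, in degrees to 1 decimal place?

In radians: φ₁ = -1.2353, φ₂ = 0.1693, Δλ = -155.466° = -2.7134 rad.
cos c = sin φ₁ sin φ₂ + cos φ₁ cos φ₂ cos Δλ = (-0.9442)(0.1685) + (0.3292)(0.9857)(-0.9097) = -0.45433,
so c = arccos(-0.45433) = 2.04241 rad.
So the angular separation is 117.0°.

117.0°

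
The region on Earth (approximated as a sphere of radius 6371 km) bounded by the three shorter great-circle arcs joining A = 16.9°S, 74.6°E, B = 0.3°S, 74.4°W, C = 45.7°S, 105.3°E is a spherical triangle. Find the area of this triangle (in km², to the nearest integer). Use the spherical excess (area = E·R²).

Side lengths (central angles): a = 2.3387, b = 0.6719, c = 2.5298 rad; semiperimeter s = 2.7702.
By l'Huilier's theorem, tan(E/4) = √[tan(s/2) tan((s−a)/2) tan((s−b)/2) tan((s−c)/2)], giving spherical excess E = 1.8390 rad.
Area = E·R² = 1.8390 × (6371)² ≈ 74644150 km².

74644150 km²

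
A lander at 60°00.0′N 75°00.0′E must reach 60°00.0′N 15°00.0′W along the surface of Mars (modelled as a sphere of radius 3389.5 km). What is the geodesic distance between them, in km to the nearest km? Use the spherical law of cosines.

2450 km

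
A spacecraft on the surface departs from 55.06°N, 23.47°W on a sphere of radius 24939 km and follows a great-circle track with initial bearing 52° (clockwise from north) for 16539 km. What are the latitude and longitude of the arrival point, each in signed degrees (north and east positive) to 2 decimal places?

Angular distance δ = d/R = 16539/24939 = 0.66318 rad; initial bearing θ = 0.9076 rad.
sin φ₂ = sin φ₁ cos δ + cos φ₁ sin δ cos θ = (0.8198)(0.7880) + (0.5727)(0.6156)(0.6157) = 0.8631, so φ₂ = 59.66°.
Δλ = atan2(sin θ sin δ cos φ₁, cos δ − sin φ₁ sin φ₂) = atan2(0.2778, 0.0805) = 73.834°.
λ₂ = -23.470° + 73.834° = 50.36°.

59.66°, 50.36°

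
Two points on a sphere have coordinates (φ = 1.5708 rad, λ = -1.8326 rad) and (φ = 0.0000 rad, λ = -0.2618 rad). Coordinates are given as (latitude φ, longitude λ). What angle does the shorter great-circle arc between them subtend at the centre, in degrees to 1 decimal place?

90.0°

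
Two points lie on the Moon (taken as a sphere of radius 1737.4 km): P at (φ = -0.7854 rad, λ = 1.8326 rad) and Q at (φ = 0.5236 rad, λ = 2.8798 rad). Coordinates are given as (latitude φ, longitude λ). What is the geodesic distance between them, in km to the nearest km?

2811 km

With latitudes φ₁ = -45.000°, φ₂ = 30.000° and longitude difference Δλ = 60.000°:
cos c = sin φ₁ sin φ₂ + cos φ₁ cos φ₂ cos Δλ = (-0.7071)(0.5000) + (0.7071)(0.8660)(0.5000) = -0.04737,
so c = arccos(-0.04737) = 1.61818 rad.
Distance = R·c = 1737.4 × 1.6182 ≈ 2811 km.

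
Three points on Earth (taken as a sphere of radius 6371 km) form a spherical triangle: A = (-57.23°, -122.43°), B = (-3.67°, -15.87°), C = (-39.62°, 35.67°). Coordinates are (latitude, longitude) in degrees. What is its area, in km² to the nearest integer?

39370223 km²

Side lengths (central angles): a = 1.0252, b = 1.4209, c = 1.6711 rad; semiperimeter s = 2.0586.
By l'Huilier's theorem, tan(E/4) = √[tan(s/2) tan((s−a)/2) tan((s−b)/2) tan((s−c)/2)], giving spherical excess E = 0.9700 rad.
Area = E·R² = 0.9700 × (6371)² ≈ 39370223 km².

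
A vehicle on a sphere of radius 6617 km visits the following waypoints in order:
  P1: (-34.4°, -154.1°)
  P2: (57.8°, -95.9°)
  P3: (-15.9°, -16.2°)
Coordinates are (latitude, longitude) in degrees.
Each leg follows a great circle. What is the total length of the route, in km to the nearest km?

23366 km

Leg P1→P2: central angle 1.8197 rad, distance 12041.2 km.
Leg P2→P3: central angle 1.7114 rad, distance 11324.7 km.
Total: 12041.2 + 11324.7 ≈ 23366 km.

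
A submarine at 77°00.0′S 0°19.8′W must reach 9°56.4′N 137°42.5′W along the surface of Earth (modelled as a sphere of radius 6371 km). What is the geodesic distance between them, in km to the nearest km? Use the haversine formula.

12158 km

With latitudes φ₁ = -77.000°, φ₂ = 9.940° and longitude difference Δλ = -137.378°:
Haversine: a = sin²(Δφ/2) + cos φ₁ cos φ₂ sin²(Δλ/2) = 0.4733 + (0.2250)(0.9850)(0.8679) = 0.66562.
Central angle c = 2·arcsin(√a) = 1.90841 rad.
Distance = R·c = 6371 × 1.9084 ≈ 12158 km.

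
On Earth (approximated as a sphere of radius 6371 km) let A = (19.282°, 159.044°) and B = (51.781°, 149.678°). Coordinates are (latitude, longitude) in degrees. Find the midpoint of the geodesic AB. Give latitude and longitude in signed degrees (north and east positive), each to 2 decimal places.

The central angle between A and B is δ = 0.5815 rad.
With f = 0.5, the slerp weights are sin((1−f)δ)/sin δ = 0.5219 and sin(fδ)/sin δ = 0.5219.
Weighted sum of the unit vectors: (0.5219)·(-0.8815,0.3376,0.3302) + (0.5219)·(-0.5340,0.3123,0.7857) = (-0.7388, 0.3392, 0.5824).
Converting back: φ = atan2(z, √(x²+y²)) = 35.62°, λ = atan2(y, x) = 155.34°.

35.62°, 155.34°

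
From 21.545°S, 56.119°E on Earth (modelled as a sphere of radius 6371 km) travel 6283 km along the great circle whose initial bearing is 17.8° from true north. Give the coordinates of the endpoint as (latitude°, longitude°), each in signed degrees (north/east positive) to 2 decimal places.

Angular distance δ = d/R = 6283/6371 = 0.98619 rad; initial bearing θ = 0.3107 rad.
sin φ₂ = sin φ₁ cos δ + cos φ₁ sin δ cos θ = (-0.3672)(0.5519) + (0.9301)(0.8339)(0.9521) = 0.5359, so φ₂ = 32.40°.
Δλ = atan2(sin θ sin δ cos φ₁, cos δ − sin φ₁ sin φ₂) = atan2(0.2371, 0.7487) = 17.574°.
λ₂ = 56.119° + 17.574° = 73.69°.

32.40°, 73.69°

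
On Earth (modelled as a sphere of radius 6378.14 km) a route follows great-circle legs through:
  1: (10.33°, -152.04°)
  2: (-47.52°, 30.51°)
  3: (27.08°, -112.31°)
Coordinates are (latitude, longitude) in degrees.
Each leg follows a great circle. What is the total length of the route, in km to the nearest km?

31984 km

Leg 1→2: central angle 2.4914 rad, distance 15890.6 km.
Leg 2→3: central angle 2.5232 rad, distance 16093.4 km.
Total: 15890.6 + 16093.4 ≈ 31984 km.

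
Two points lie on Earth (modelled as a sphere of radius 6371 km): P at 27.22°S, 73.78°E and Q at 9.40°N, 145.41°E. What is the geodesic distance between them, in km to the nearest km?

8713 km

Let φ₁ = -0.4751 rad, φ₂ = 0.1641 rad, and Δλ = 1.2502 rad.
cos c = sin φ₁ sin φ₂ + cos φ₁ cos φ₂ cos Δλ = (-0.4574)(0.1633) + (0.8893)(0.9866)(0.3152) = 0.20178,
so c = arccos(0.20178) = 1.36762 rad.
Distance = R·c = 6371 × 1.3676 ≈ 8713 km.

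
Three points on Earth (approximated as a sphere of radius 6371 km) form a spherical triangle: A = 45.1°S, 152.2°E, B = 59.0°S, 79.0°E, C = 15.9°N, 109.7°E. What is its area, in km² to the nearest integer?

23817563 km²

Side lengths (central angles): a = 1.3785, b = 1.2593, c = 0.7781 rad; semiperimeter s = 1.7080.
By l'Huilier's theorem, tan(E/4) = √[tan(s/2) tan((s−a)/2) tan((s−b)/2) tan((s−c)/2)], giving spherical excess E = 0.5868 rad.
Area = E·R² = 0.5868 × (6371)² ≈ 23817563 km².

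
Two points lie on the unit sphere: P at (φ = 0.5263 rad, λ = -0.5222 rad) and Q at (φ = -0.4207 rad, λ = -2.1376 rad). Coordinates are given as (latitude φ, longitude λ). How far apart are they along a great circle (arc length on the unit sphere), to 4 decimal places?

In radians: φ₁ = 0.5263, φ₂ = -0.4207, Δλ = -92.556° = -1.6154 rad.
cos c = sin φ₁ sin φ₂ + cos φ₁ cos φ₂ cos Δλ = (0.5023)(-0.4084) + (0.8647)(0.9128)(-0.0446) = -0.24035,
so c = arccos(-0.24035) = 1.81352 rad.
On the unit sphere the arc length equals the central angle: 1.8135.

1.8135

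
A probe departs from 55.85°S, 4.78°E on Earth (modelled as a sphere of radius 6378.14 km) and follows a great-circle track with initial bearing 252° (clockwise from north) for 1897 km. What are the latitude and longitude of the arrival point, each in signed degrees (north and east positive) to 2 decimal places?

-57.36°, -26.33°

Angular distance δ = d/R = 1897/6378.14 = 0.29742 rad; initial bearing θ = 4.3982 rad.
sin φ₂ = sin φ₁ cos δ + cos φ₁ sin δ cos θ = (-0.8276)(0.9561) + (0.5614)(0.2931)(-0.3090) = -0.8421, so φ₂ = -57.36°.
Δλ = atan2(sin θ sin δ cos φ₁, cos δ − sin φ₁ sin φ₂) = atan2(-0.1565, 0.2592) = -31.114°.
λ₂ = 4.780° − 31.114° = -26.33°.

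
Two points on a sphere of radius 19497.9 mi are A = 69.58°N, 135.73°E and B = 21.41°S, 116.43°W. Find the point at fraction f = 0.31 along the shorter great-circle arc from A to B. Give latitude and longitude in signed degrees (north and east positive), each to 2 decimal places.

52.18°, -152.93°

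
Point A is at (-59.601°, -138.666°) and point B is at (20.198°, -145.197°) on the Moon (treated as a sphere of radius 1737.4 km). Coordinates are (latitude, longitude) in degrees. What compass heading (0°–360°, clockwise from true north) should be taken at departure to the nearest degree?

354°

With φ₁ = -1.0402, φ₂ = 0.3525, Δλ = -0.1140 rad, the forward-azimuth formula gives
θ = atan2( sin Δλ cos φ₂ , cos φ₁ sin φ₂ − sin φ₁ cos φ₂ cos Δλ ) = atan2(-0.1067, 0.9789) = -6.22°.
Adding 360° brings this into [0°, 360°): 354°.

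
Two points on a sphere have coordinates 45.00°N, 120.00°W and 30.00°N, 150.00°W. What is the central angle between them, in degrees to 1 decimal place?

27.9°

Let φ₁ = 0.7854 rad, φ₂ = 0.5236 rad, and Δλ = -0.5236 rad.
Haversine: a = sin²(Δφ/2) + cos φ₁ cos φ₂ sin²(Δλ/2) = 0.0170 + (0.7071)(0.8660)(0.0670) = 0.05806.
Central angle c = 2·arcsin(√a) = 0.48669 rad.
So the angular separation is 27.9°.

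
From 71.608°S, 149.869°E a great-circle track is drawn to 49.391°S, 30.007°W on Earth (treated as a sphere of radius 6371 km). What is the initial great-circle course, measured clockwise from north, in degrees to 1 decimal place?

180.1°

Δλ = -179.876° = -3.1394 rad.
y = sin Δλ · cos φ₂ = (-0.0022)(0.6509) = -0.0014
x = cos φ₁ sin φ₂ − sin φ₁ cos φ₂ cos Δλ = (0.3155)(-0.7592) − (-0.9489)(0.6509)(-1.0000) = -0.8572
θ = atan2(y, x) = -179.91°; adding 360° gives 180.1°.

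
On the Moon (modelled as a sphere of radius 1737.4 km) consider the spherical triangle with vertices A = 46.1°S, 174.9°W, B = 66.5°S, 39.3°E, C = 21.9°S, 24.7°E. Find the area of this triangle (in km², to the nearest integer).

244574 km²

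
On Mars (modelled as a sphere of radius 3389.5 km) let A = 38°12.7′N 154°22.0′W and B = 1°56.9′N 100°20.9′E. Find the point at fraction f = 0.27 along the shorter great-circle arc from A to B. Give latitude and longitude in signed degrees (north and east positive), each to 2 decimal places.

38.28°, 170.80°

Central angle δ = 1.7579 rad. Interpolating on the sphere with fraction f = 0.27:
P = [sin((1−f)δ)·A + sin(fδ)·B] / sin δ = 0.9760·A + 0.4651·B in Cartesian coordinates,
giving P = (-0.7749, 0.1255, 0.6195), i.e. latitude 38.28°, longitude 170.80°.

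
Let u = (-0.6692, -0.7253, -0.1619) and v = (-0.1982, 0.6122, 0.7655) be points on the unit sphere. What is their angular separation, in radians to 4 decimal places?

2.0212 rad

u·v = -0.4353; |u| = 1.0001, |v| = 1.0000.
cos θ = (u·v)/(|u||v|) = -0.4353, so θ = 2.0212 rad.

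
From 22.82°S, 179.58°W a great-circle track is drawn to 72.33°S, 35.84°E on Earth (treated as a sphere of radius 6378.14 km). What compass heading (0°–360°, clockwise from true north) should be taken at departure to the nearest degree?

190°

With φ₁ = -0.3983, φ₂ = -1.2624, Δλ = -2.5234 rad, the forward-azimuth formula gives
θ = atan2( sin Δλ cos φ₂ , cos φ₁ sin φ₂ − sin φ₁ cos φ₂ cos Δλ ) = atan2(-0.1759, -0.9742) = -169.76°.
Adding 360° brings this into [0°, 360°): 190°.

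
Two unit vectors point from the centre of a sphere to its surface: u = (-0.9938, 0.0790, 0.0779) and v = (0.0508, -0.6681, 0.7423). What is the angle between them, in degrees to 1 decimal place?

u·v = -0.0454; |u| = 1.0000, |v| = 1.0000.
cos θ = (u·v)/(|u||v|) = -0.0454, so θ = 92.6°.

92.6°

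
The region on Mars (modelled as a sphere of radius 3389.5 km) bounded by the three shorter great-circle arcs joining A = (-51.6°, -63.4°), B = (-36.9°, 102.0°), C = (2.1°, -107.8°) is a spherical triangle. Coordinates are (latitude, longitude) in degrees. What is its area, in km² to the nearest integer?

Side lengths (central angles): a = 2.3681, b = 1.1431, c = 1.5809 rad; semiperimeter s = 2.5461.
By l'Huilier's theorem, tan(E/4) = √[tan(s/2) tan((s−a)/2) tan((s−b)/2) tan((s−c)/2)], giving spherical excess E = 1.3776 rad.
Area = E·R² = 1.3776 × (3389.5)² ≈ 15827234 km².

15827234 km²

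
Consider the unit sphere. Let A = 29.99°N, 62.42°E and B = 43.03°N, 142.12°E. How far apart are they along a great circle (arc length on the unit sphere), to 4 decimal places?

In radians: φ₁ = 0.5234, φ₂ = 0.7510, Δλ = 79.700° = 1.3910 rad.
Haversine: a = sin²(Δφ/2) + cos φ₁ cos φ₂ sin²(Δλ/2) = 0.0129 + (0.8661)(0.7310)(0.4106) = 0.27285.
Central angle c = 2·arcsin(√a) = 1.09922 rad.
On the unit sphere the arc length equals the central angle: 1.0992.

1.0992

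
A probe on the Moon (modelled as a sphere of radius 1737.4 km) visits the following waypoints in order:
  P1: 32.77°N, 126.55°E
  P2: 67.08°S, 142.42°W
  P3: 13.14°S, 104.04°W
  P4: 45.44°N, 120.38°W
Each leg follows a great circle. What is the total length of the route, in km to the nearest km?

Leg P1→P2: central angle 2.0995 rad, distance 3647.7 km.
Leg P2→P3: central angle 1.0395 rad, distance 1806.0 km.
Leg P3→P4: central angle 1.0544 rad, distance 1832.0 km.
Total: 3647.7 + 1806.0 + 1832.0 ≈ 7286 km.

7286 km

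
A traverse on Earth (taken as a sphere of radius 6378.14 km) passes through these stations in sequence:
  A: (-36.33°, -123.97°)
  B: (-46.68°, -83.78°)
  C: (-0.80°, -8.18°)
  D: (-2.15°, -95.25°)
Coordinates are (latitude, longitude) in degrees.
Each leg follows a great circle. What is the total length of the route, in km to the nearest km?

22048 km

Leg A→B: central angle 0.5486 rad, distance 3499.3 km.
Leg B→C: central angle 1.3890 rad, distance 8859.5 km.
Leg C→D: central angle 1.5192 rad, distance 9689.5 km.
Total: 3499.3 + 8859.5 + 9689.5 ≈ 22048 km.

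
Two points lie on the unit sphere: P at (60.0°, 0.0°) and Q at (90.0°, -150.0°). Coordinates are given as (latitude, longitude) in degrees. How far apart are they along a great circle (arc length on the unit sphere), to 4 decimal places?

0.5236

With latitudes φ₁ = 60.000°, φ₂ = 90.000° and longitude difference Δλ = -150.000°:
cos c = sin φ₁ sin φ₂ + cos φ₁ cos φ₂ cos Δλ = (0.8660)(1.0000) + (0.5000)(0.0000)(-0.8660) = 0.86603,
so c = arccos(0.86603) = 0.52360 rad.
On the unit sphere the arc length equals the central angle: 0.5236.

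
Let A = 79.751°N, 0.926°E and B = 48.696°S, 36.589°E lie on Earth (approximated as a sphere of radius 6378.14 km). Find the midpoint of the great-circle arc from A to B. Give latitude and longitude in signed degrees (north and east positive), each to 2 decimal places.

16.01°, 29.24°

The central angle between A and B is δ = 2.2703 rad.
With f = 0.5, the slerp weights are sin((1−f)δ)/sin δ = 1.1848 and sin(fδ)/sin δ = 1.1848.
Weighted sum of the unit vectors: (1.1848)·(0.1779,0.0029,0.9840) + (1.1848)·(0.5300,0.3934,-0.7512) = (0.8387, 0.4696, 0.2759).
Converting back: φ = atan2(z, √(x²+y²)) = 16.01°, λ = atan2(y, x) = 29.24°.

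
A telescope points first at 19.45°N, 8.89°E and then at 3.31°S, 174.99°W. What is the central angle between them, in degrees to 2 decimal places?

163.42°

Let φ₁ = 0.3395 rad, φ₂ = -0.0578 rad, and Δλ = 3.0739 rad.
Haversine: a = sin²(Δφ/2) + cos φ₁ cos φ₂ sin²(Δλ/2) = 0.0389 + (0.9429)(0.9983)(0.9989) = 0.97921.
Central angle c = 2·arcsin(√a) = 2.85224 rad.
So the angular separation is 163.42°.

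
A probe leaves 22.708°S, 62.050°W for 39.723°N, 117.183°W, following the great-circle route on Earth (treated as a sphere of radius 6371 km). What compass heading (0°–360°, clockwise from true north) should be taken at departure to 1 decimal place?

With φ₁ = -0.3963, φ₂ = 0.6933, Δλ = -0.9623 rad, the forward-azimuth formula gives
θ = atan2( sin Δλ cos φ₂ , cos φ₁ sin φ₂ − sin φ₁ cos φ₂ cos Δλ ) = atan2(-0.6311, 0.7593) = -39.73°.
Adding 360° brings this into [0°, 360°): 320.3°.

320.3°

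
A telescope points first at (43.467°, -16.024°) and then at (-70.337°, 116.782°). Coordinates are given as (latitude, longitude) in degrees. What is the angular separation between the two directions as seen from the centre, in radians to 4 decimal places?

With latitudes φ₁ = 43.467°, φ₂ = -70.337° and longitude difference Δλ = 132.806°:
Haversine: a = sin²(Δφ/2) + cos φ₁ cos φ₂ sin²(Δλ/2) = 0.7018 + (0.7258)(0.3365)(0.8398) = 0.90688.
Central angle c = 2·arcsin(√a) = 2.52140 rad.
So the angular separation is 2.5214 rad.

2.5214 rad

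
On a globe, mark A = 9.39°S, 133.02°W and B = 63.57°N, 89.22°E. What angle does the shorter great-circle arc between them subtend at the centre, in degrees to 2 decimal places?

118.11°

In radians: φ₁ = -0.1639, φ₂ = 1.1095, Δλ = -137.760° = -2.4044 rad.
cos c = sin φ₁ sin φ₂ + cos φ₁ cos φ₂ cos Δλ = (-0.1632)(0.8955) + (0.9866)(0.4451)(-0.7403) = -0.47121,
so c = arccos(-0.47121) = 2.06146 rad.
So the angular separation is 118.11°.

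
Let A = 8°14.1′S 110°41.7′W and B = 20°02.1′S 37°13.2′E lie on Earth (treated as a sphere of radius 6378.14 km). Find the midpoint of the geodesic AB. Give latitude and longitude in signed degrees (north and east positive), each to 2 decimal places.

-42.23°, -41.91°

Central angle δ = 2.4019 rad. Interpolating on the sphere with fraction f = 0.5:
P = [sin((1−f)δ)·A + sin(fδ)·B] / sin δ = 1.3833·A + 1.3833·B in Cartesian coordinates,
giving P = (0.5511, -0.4946, -0.6721), i.e. latitude -42.23°, longitude -41.91°.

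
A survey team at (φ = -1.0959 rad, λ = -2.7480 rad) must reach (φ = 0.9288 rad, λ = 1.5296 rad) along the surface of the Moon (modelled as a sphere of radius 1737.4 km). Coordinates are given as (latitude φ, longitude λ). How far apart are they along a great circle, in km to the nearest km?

With latitudes φ₁ = -62.790°, φ₂ = 53.216° and longitude difference Δλ = -114.912°:
cos c = sin φ₁ sin φ₂ + cos φ₁ cos φ₂ cos Δλ = (-0.8893)(0.8009) + (0.4572)(0.5988)(-0.4212) = -0.82760,
so c = arccos(-0.82760) = 2.54562 rad.
Distance = R·c = 1737.4 × 2.5456 ≈ 4423 km.

4423 km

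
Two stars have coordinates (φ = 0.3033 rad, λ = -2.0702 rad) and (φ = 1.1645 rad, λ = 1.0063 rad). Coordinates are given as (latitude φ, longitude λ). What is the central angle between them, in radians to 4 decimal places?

With latitudes φ₁ = 17.378°, φ₂ = 66.721° and longitude difference Δλ = 176.270°:
Haversine: a = sin²(Δφ/2) + cos φ₁ cos φ₂ sin²(Δλ/2) = 0.1742 + (0.9544)(0.3952)(0.9989) = 0.55101.
Central angle c = 2·arcsin(√a) = 1.67299 rad.
So the angular separation is 1.6730 rad.

1.6730 rad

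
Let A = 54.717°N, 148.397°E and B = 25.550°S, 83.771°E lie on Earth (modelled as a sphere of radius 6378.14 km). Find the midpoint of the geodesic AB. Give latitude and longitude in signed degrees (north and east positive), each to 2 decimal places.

16.96°, 108.19°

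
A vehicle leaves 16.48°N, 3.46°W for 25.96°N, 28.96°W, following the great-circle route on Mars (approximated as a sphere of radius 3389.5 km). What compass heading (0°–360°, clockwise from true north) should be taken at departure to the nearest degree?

296°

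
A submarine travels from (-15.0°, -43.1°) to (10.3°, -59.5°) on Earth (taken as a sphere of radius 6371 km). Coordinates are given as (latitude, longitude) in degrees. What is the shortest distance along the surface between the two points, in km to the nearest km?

Let φ₁ = -0.2618 rad, φ₂ = 0.1798 rad, and Δλ = -0.2862 rad.
cos c = sin φ₁ sin φ₂ + cos φ₁ cos φ₂ cos Δλ = (-0.2588)(0.1788) + (0.9659)(0.9839)(0.9593) = 0.86542,
so c = arccos(0.86542) = 0.52482 rad.
Distance = R·c = 6371 × 0.5248 ≈ 3344 km.

3344 km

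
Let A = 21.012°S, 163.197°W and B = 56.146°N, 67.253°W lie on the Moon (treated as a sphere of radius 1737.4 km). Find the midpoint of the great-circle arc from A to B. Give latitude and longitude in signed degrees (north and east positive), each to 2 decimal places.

24.48°, -130.88°

The central angle between A and B is δ = 1.9301 rad.
With f = 0.5, the slerp weights are sin((1−f)δ)/sin δ = 0.8782 and sin(fδ)/sin δ = 0.8782.
Weighted sum of the unit vectors: (0.8782)·(-0.8936,-0.2699,-0.3586) + (0.8782)·(0.2154,-0.5137,0.8305) = (-0.5956, -0.6881, 0.4144).
Converting back: φ = atan2(z, √(x²+y²)) = 24.48°, λ = atan2(y, x) = -130.88°.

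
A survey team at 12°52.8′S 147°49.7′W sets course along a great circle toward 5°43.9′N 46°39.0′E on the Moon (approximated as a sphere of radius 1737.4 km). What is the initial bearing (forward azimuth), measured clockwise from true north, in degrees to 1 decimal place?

Δλ = -165.522° = -2.8889 rad.
y = sin Δλ · cos φ₂ = (-0.2500)(0.9950) = -0.2488
x = cos φ₁ sin φ₂ − sin φ₁ cos φ₂ cos Δλ = (0.9748)(0.0999) − (-0.2229)(0.9950)(-0.9682) = -0.1174
θ = atan2(y, x) = -115.26°; adding 360° gives 244.7°.

244.7°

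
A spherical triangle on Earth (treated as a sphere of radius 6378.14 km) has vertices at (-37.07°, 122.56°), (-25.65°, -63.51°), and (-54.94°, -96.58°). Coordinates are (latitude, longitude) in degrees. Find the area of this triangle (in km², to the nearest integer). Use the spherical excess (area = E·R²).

Side lengths (central angles): a = 0.6628, b = 1.4324, c = 2.0424 rad; semiperimeter s = 2.0688.
By l'Huilier's theorem, tan(E/4) = √[tan(s/2) tan((s−a)/2) tan((s−b)/2) tan((s−c)/2)], giving spherical excess E = 0.3144 rad.
Area = E·R² = 0.3144 × (6378.14)² ≈ 12789809 km².

12789809 km²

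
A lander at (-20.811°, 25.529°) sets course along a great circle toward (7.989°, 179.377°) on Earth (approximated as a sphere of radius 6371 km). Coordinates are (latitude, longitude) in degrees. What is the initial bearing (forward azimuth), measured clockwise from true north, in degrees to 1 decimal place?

113.1°

Δλ = 153.848° = 2.6852 rad.
y = sin Δλ · cos φ₂ = (0.4408)(0.9903) = 0.4365
x = cos φ₁ sin φ₂ − sin φ₁ cos φ₂ cos Δλ = (0.9348)(0.1390) − (-0.3553)(0.9903)(-0.8976) = -0.1859
θ = atan2(y, x) = 113.07°, so the bearing is 113.1°.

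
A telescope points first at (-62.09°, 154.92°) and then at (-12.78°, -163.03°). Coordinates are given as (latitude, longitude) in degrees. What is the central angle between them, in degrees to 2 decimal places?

57.69°

Let φ₁ = -1.0837 rad, φ₂ = -0.2231 rad, and Δλ = 0.7339 rad.
Haversine: a = sin²(Δφ/2) + cos φ₁ cos φ₂ sin²(Δλ/2) = 0.1740 + (0.4681)(0.9752)(0.1287) = 0.23278.
Central angle c = 2·arcsin(√a) = 1.00694 rad.
So the angular separation is 57.69°.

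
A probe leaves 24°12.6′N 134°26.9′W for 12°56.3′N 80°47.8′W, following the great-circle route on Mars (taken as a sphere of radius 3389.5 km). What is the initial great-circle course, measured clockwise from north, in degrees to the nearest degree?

92°

Δλ = 53.652° = 0.9364 rad.
y = sin Δλ · cos φ₂ = (0.8054)(0.9746) = 0.7850
x = cos φ₁ sin φ₂ − sin φ₁ cos φ₂ cos Δλ = (0.9120)(0.2239) − (0.4101)(0.9746)(0.5927) = -0.0327
θ = atan2(y, x) = 92.38°, so the bearing is 92°.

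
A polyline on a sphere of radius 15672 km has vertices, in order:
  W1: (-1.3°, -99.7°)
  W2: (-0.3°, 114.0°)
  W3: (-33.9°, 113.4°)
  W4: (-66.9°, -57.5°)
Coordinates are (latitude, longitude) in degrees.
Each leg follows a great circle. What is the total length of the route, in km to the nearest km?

Leg W1→W2: central angle 2.5528 rad, distance 40007.4 km.
Leg W2→W3: central angle 0.5865 rad, distance 9191.8 km.
Leg W3→W4: central angle 1.3781 rad, distance 21598.0 km.
Total: 40007.4 + 9191.8 + 21598.0 ≈ 70797 km.

70797 km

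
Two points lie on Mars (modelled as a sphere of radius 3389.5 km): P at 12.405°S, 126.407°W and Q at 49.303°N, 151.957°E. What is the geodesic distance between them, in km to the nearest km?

5562 km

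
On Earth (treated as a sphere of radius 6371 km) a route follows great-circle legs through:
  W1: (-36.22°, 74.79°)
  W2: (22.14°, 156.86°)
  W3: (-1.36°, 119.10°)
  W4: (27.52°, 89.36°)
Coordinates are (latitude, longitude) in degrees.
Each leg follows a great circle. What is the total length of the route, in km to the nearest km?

Leg W1→W2: central angle 1.6907 rad, distance 10771.3 km.
Leg W2→W3: central angle 0.7625 rad, distance 4857.6 km.
Leg W3→W4: central angle 0.7092 rad, distance 4518.6 km.
Total: 10771.3 + 4857.6 + 4518.6 ≈ 20148 km.

20148 km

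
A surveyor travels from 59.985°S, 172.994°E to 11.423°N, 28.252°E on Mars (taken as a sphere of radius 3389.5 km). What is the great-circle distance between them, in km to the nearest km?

7388 km

In radians: φ₁ = -1.0469, φ₂ = 0.1994, Δλ = -144.742° = -2.5262 rad.
cos c = sin φ₁ sin φ₂ + cos φ₁ cos φ₂ cos Δλ = (-0.8659)(0.1981) + (0.5002)(0.9802)(-0.8166) = -0.57187,
so c = arccos(-0.57187) = 2.17957 rad.
Distance = R·c = 3389.5 × 2.1796 ≈ 7388 km.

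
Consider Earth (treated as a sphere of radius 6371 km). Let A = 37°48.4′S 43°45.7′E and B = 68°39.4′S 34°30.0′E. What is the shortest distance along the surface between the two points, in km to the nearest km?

3477 km

Let φ₁ = -0.6599 rad, φ₂ = -1.1983 rad, and Δλ = -0.1616 rad.
Haversine: a = sin²(Δφ/2) + cos φ₁ cos φ₂ sin²(Δλ/2) = 0.0707 + (0.7901)(0.3640)(0.0065) = 0.07262.
Central angle c = 2·arcsin(√a) = 0.54570 rad.
Distance = R·c = 6371 × 0.5457 ≈ 3477 km.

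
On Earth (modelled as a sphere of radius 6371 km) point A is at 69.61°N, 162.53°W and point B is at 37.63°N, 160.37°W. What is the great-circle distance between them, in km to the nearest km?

3558 km

Let φ₁ = 1.2149 rad, φ₂ = 0.6568 rad, and Δλ = 0.0377 rad.
cos c = sin φ₁ sin φ₂ + cos φ₁ cos φ₂ cos Δλ = (0.9373)(0.6106) + (0.3484)(0.7920)(0.9993) = 0.84804,
so c = arccos(0.84804) = 0.55853 rad.
Distance = R·c = 6371 × 0.5585 ≈ 3558 km.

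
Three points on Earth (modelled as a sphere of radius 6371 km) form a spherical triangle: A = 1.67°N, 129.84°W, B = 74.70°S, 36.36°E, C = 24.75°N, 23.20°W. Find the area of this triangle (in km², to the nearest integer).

110247461 km²

Side lengths (central angles): a = 1.8571, b = 1.8211, c = 1.8590 rad; semiperimeter s = 2.7686.
By l'Huilier's theorem, tan(E/4) = √[tan(s/2) tan((s−a)/2) tan((s−b)/2) tan((s−c)/2)], giving spherical excess E = 2.7161 rad.
Area = E·R² = 2.7161 × (6371)² ≈ 110247461 km².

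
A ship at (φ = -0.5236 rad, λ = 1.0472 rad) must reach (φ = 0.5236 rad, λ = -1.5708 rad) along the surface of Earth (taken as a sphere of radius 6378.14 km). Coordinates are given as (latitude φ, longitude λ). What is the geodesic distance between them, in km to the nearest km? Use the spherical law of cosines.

In radians: φ₁ = -0.5236, φ₂ = 0.5236, Δλ = -150.000° = -2.6180 rad.
cos c = sin φ₁ sin φ₂ + cos φ₁ cos φ₂ cos Δλ = (-0.5000)(0.5000) + (0.8660)(0.8660)(-0.8660) = -0.89952,
so c = arccos(-0.89952) = 2.68947 rad.
Distance = R·c = 6378.14 × 2.6895 ≈ 17154 km.

17154 km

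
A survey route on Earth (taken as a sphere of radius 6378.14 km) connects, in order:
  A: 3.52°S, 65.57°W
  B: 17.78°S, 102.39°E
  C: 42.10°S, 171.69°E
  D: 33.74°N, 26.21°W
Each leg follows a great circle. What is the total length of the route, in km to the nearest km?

Leg A→B: central angle 2.7160 rad, distance 17322.9 km.
Leg B→C: central angle 1.0990 rad, distance 7009.7 km.
Leg C→D: central angle 2.8560 rad, distance 18216.3 km.
Total: 17322.9 + 7009.7 + 18216.3 ≈ 42549 km.

42549 km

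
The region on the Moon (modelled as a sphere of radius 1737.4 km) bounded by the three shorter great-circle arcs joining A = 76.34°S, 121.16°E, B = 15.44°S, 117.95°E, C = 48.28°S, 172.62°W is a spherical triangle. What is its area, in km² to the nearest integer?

1183172 km²

Side lengths (central angles): a = 1.1328, b = 0.6622, c = 1.0633 rad; semiperimeter s = 1.4292.
By l'Huilier's theorem, tan(E/4) = √[tan(s/2) tan((s−a)/2) tan((s−b)/2) tan((s−c)/2)], giving spherical excess E = 0.3920 rad.
Area = E·R² = 0.3920 × (1737.4)² ≈ 1183172 km².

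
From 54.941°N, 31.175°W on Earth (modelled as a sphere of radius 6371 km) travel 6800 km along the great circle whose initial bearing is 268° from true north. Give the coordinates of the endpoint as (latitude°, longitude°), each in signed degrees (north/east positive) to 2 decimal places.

22.17°, -102.13°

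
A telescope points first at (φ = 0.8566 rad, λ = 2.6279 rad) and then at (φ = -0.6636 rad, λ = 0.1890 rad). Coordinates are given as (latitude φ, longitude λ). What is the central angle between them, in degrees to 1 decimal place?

149.2°

Let φ₁ = 0.8566 rad, φ₂ = -0.6636 rad, and Δλ = -2.4389 rad.
Haversine: a = sin²(Δφ/2) + cos φ₁ cos φ₂ sin²(Δλ/2) = 0.4747 + (0.6550)(0.7878)(0.8816) = 0.92960.
Central angle c = 2·arcsin(√a) = 2.60449 rad.
So the angular separation is 149.2°.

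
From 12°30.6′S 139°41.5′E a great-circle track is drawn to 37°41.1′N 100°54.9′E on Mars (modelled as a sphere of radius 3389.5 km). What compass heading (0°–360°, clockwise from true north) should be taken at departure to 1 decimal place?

325.8°

Δλ = -38.777° = -0.6768 rad.
y = sin Δλ · cos φ₂ = (-0.6263)(0.7914) = -0.4956
x = cos φ₁ sin φ₂ − sin φ₁ cos φ₂ cos Δλ = (0.9763)(0.6113) − (-0.2166)(0.7914)(0.7796) = 0.7304
θ = atan2(y, x) = -34.16°; adding 360° gives 325.8°.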